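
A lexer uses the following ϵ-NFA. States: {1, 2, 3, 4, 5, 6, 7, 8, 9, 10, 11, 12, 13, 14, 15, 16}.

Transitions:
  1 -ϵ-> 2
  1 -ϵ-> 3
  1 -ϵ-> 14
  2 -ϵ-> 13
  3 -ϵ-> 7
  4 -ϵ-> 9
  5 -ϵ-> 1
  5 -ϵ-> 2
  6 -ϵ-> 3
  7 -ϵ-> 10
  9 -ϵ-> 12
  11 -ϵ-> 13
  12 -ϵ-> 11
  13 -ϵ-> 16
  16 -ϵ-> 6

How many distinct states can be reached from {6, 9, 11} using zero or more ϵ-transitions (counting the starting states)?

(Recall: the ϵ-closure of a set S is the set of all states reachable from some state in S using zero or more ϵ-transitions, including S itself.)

9

Start with {6, 9, 11}.
From 6 via ϵ: add 3.
From 9 via ϵ: add 12.
From 11 via ϵ: add 13.
From 3 via ϵ: add 7.
From 13 via ϵ: add 16.
From 7 via ϵ: add 10.
ϵ-closure = {3, 6, 7, 9, 10, 11, 12, 13, 16}, which has 9 states.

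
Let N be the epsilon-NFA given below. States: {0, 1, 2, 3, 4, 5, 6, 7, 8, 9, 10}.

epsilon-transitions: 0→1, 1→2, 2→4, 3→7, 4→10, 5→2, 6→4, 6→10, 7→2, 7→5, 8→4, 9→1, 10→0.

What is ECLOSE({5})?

Start with {5}.
From 5 via epsilon: add 2.
From 2 via epsilon: add 4.
From 4 via epsilon: add 10.
From 10 via epsilon: add 0.
From 0 via epsilon: add 1.
No new states can be added; the closed set is {0, 1, 2, 4, 5, 10}.

{0, 1, 2, 4, 5, 10}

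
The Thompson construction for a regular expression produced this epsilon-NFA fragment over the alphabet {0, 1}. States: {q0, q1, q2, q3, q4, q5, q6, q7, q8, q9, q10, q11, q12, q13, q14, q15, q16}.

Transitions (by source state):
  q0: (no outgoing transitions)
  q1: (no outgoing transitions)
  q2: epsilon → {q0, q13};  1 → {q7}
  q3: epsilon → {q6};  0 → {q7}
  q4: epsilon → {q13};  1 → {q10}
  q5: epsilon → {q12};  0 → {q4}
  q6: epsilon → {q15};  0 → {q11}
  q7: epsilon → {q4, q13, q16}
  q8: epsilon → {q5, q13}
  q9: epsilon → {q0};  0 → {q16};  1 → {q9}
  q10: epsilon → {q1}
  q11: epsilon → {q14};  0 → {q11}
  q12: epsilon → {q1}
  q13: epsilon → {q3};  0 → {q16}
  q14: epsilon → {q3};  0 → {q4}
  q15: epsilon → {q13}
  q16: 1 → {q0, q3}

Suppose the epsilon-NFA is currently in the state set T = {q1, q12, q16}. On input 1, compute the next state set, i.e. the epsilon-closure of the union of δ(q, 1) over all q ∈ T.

q16 on 1 → {q0, q3}.
No 1-transition from q1, q12.
Union after reading 1: {q0, q3}.
Now take the epsilon-closure:
From q3 via epsilon: add q6.
From q6 via epsilon: add q15.
From q15 via epsilon: add q13.
No new states can be added; the closed set is {q0, q3, q6, q13, q15}.

{q0, q3, q6, q13, q15}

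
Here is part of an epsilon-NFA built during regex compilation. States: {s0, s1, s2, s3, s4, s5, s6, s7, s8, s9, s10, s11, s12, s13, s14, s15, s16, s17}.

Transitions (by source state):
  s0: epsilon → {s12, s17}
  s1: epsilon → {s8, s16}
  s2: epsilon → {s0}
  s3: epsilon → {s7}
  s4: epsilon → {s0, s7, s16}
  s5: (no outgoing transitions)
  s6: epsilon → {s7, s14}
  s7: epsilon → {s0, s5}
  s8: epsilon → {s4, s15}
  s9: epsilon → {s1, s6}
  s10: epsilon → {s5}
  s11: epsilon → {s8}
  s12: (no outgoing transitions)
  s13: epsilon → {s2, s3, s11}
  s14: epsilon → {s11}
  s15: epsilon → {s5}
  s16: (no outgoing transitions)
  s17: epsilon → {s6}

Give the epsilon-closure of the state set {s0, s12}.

Start with {s0, s12}.
From s0 via epsilon: add s17.
From s17 via epsilon: add s6.
From s6 via epsilon: add s7, s14.
From s7 via epsilon: add s5.
From s14 via epsilon: add s11.
From s11 via epsilon: add s8.
From s8 via epsilon: add s4, s15.
From s4 via epsilon: add s16.
No new states can be added; the closed set is {s0, s4, s5, s6, s7, s8, s11, s12, s14, s15, s16, s17}.

{s0, s4, s5, s6, s7, s8, s11, s12, s14, s15, s16, s17}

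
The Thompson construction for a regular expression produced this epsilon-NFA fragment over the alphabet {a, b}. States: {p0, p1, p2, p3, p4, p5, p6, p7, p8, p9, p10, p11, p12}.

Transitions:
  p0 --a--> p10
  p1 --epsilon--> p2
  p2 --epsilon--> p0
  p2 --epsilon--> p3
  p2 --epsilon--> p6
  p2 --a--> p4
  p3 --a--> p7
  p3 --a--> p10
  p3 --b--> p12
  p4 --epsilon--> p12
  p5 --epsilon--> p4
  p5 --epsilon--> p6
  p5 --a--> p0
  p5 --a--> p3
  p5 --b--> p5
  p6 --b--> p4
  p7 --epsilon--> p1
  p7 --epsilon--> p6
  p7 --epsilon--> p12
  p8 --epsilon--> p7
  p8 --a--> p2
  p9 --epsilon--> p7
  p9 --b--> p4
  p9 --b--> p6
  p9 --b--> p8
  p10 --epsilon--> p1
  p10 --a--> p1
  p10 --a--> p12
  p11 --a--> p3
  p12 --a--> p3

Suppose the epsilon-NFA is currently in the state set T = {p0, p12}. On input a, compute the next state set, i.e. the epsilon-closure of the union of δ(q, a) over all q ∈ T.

p0 on a → {p10}.
p12 on a → {p3}.
Union after reading a: {p3, p10}.
Now take the epsilon-closure:
From p10 via epsilon: add p1.
From p1 via epsilon: add p2.
From p2 via epsilon: add p0, p6.
No new states can be added; the closed set is {p0, p1, p2, p3, p6, p10}.

{p0, p1, p2, p3, p6, p10}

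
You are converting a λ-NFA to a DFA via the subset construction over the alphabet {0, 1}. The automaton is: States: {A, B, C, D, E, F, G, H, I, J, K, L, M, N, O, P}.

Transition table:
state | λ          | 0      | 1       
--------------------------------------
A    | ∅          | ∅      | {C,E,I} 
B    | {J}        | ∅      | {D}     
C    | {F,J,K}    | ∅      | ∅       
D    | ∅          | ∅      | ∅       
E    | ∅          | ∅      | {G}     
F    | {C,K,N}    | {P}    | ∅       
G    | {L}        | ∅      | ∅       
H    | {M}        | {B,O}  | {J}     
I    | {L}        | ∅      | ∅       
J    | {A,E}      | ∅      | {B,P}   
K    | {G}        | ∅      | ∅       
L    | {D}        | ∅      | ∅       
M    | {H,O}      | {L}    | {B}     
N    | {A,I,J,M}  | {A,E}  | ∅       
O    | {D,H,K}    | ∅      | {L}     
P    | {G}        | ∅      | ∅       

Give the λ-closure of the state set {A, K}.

Start with {A, K}.
From K via λ: add G.
From G via λ: add L.
From L via λ: add D.
No new states can be added; the closed set is {A, D, G, K, L}.

{A, D, G, K, L}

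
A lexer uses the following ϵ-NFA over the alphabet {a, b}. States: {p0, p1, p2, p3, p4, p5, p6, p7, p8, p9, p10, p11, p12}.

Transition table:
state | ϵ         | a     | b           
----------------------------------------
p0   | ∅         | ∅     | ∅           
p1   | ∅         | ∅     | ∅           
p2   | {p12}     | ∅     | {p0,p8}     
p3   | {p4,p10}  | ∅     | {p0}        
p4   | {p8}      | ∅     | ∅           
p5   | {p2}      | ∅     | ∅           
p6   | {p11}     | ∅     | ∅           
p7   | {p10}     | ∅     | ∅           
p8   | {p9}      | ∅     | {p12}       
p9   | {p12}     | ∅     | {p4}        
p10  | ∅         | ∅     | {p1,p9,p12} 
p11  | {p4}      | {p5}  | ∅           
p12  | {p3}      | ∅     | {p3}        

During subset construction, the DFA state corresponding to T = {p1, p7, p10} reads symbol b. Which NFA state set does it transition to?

{p1, p3, p4, p8, p9, p10, p12}

p10 on b → {p1, p9, p12}.
No b-transition from p1, p7.
Union after reading b: {p1, p9, p12}.
Now take the ϵ-closure:
From p12 via ϵ: add p3.
From p3 via ϵ: add p4, p10.
From p4 via ϵ: add p8.
No new states can be added; the closed set is {p1, p3, p4, p8, p9, p10, p12}.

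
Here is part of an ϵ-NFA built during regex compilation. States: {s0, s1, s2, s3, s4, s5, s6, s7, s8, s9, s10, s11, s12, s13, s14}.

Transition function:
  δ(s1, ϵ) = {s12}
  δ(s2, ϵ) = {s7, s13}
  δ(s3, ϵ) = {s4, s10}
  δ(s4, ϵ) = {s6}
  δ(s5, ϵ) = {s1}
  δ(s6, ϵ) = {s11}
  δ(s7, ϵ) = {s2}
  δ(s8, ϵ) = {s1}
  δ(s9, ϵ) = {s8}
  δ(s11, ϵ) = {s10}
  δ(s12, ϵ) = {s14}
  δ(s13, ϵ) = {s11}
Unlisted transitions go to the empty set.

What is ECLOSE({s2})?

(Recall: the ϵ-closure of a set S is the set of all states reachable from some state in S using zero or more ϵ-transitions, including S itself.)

{s2, s7, s10, s11, s13}

Start with {s2}.
From s2 via ϵ: add s7, s13.
From s13 via ϵ: add s11.
From s11 via ϵ: add s10.
No new states can be added; the closed set is {s2, s7, s10, s11, s13}.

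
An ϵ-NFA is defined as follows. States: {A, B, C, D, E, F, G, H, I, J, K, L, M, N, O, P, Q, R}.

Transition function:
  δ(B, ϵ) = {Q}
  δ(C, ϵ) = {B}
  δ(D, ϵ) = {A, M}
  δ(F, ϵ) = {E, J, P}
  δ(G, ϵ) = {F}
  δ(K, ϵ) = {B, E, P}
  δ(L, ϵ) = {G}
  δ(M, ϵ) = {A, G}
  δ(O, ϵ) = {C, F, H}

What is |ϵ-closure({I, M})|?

8

Start with {I, M}.
From M via ϵ: add A, G.
From G via ϵ: add F.
From F via ϵ: add E, J, P.
ϵ-closure = {A, E, F, G, I, J, M, P}, which has 8 states.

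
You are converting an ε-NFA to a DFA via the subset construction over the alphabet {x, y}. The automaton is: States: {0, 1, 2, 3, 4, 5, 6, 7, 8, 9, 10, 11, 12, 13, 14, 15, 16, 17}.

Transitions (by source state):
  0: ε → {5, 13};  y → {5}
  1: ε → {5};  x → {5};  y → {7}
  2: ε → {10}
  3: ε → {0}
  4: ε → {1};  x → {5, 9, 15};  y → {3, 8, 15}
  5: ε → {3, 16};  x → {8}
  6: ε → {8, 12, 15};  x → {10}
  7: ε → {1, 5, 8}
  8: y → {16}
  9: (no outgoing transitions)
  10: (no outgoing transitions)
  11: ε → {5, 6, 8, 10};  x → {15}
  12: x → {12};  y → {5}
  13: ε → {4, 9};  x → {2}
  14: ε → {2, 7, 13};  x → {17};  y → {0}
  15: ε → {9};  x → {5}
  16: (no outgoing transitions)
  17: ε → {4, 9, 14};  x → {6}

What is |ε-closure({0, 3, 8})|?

Start with {0, 3, 8}.
From 0 via ε: add 5, 13.
From 5 via ε: add 16.
From 13 via ε: add 4, 9.
From 4 via ε: add 1.
ε-closure = {0, 1, 3, 4, 5, 8, 9, 13, 16}, which has 9 states.

9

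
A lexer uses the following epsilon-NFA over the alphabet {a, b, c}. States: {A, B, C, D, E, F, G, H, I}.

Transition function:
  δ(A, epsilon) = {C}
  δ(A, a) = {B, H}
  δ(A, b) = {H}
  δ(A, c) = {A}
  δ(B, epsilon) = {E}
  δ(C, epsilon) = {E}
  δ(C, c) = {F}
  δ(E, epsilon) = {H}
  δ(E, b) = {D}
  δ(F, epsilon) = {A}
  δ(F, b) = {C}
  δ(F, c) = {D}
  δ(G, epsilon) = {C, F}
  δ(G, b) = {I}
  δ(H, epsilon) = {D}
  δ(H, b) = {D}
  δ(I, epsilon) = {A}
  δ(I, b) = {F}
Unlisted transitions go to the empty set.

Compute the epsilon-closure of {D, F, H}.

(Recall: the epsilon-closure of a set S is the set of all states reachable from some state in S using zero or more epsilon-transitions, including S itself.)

{A, C, D, E, F, H}

Start with {D, F, H}.
From F via epsilon: add A.
From A via epsilon: add C.
From C via epsilon: add E.
No new states can be added; the closed set is {A, C, D, E, F, H}.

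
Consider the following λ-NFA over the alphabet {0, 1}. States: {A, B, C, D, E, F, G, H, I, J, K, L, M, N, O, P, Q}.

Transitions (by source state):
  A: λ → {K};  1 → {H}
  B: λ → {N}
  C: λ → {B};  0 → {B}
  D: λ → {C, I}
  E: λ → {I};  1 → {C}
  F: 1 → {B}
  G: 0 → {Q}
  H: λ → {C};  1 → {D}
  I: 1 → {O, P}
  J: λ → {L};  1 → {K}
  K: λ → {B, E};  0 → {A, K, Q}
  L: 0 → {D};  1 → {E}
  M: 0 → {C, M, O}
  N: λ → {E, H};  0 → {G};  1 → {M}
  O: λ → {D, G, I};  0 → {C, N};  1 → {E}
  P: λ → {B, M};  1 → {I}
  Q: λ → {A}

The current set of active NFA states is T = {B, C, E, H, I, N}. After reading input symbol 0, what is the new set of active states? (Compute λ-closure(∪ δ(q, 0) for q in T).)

C on 0 → {B}.
N on 0 → {G}.
No 0-transition from B, E, H, I.
Union after reading 0: {B, G}.
Now take the λ-closure:
From B via λ: add N.
From N via λ: add E, H.
From E via λ: add I.
From H via λ: add C.
No new states can be added; the closed set is {B, C, E, G, H, I, N}.

{B, C, E, G, H, I, N}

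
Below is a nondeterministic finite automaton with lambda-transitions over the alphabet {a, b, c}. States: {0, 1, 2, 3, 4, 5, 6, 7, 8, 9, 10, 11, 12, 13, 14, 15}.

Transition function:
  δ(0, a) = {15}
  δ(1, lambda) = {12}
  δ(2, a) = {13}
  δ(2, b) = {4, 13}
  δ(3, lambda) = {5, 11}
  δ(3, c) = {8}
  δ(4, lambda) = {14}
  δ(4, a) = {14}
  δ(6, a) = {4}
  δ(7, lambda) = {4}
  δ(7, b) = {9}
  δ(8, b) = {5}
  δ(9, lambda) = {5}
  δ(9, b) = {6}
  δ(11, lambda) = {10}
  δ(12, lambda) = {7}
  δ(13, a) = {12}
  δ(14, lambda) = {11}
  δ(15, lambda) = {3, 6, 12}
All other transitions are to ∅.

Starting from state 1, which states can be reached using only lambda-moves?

Start with {1}.
From 1 via lambda: add 12.
From 12 via lambda: add 7.
From 7 via lambda: add 4.
From 4 via lambda: add 14.
From 14 via lambda: add 11.
From 11 via lambda: add 10.
No new states can be added; the closed set is {1, 4, 7, 10, 11, 12, 14}.

{1, 4, 7, 10, 11, 12, 14}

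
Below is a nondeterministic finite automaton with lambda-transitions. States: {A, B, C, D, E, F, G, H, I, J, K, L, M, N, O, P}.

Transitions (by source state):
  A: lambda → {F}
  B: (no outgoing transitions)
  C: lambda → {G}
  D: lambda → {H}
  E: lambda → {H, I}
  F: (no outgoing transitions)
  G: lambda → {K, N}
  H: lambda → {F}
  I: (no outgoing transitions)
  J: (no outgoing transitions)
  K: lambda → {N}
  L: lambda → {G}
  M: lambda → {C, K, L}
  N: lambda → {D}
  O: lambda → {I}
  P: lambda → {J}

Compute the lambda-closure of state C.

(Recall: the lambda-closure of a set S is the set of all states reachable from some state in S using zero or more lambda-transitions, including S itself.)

Start with {C}.
From C via lambda: add G.
From G via lambda: add K, N.
From N via lambda: add D.
From D via lambda: add H.
From H via lambda: add F.
No new states can be added; the closed set is {C, D, F, G, H, K, N}.

{C, D, F, G, H, K, N}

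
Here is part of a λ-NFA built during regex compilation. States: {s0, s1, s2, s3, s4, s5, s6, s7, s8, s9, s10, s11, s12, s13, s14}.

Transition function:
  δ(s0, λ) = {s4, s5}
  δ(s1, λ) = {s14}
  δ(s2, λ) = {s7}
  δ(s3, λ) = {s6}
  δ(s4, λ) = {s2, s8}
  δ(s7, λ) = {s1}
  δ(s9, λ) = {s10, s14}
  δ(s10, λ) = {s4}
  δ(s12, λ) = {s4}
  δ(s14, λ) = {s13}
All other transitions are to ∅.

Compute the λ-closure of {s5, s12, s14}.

{s1, s2, s4, s5, s7, s8, s12, s13, s14}

Start with {s5, s12, s14}.
From s12 via λ: add s4.
From s14 via λ: add s13.
From s4 via λ: add s2, s8.
From s2 via λ: add s7.
From s7 via λ: add s1.
No new states can be added; the closed set is {s1, s2, s4, s5, s7, s8, s12, s13, s14}.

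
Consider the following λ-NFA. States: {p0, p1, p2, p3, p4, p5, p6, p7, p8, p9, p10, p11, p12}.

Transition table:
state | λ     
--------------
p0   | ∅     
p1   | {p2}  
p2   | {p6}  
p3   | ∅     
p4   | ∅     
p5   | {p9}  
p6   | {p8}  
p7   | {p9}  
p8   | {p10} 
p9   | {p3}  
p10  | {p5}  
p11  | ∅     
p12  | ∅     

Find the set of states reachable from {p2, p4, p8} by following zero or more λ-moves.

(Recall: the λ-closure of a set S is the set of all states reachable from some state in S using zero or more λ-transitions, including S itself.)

Start with {p2, p4, p8}.
From p2 via λ: add p6.
From p8 via λ: add p10.
From p10 via λ: add p5.
From p5 via λ: add p9.
From p9 via λ: add p3.
No new states can be added; the closed set is {p2, p3, p4, p5, p6, p8, p9, p10}.

{p2, p3, p4, p5, p6, p8, p9, p10}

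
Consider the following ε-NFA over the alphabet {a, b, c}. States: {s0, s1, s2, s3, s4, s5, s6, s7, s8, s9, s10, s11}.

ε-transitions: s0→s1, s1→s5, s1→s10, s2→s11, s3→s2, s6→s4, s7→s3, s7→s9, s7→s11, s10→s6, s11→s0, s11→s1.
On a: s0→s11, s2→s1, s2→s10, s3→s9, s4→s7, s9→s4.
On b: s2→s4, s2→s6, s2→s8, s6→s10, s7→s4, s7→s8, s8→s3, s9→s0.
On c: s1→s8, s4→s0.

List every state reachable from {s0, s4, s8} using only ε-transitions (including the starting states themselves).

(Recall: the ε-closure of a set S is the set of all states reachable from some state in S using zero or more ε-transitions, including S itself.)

Start with {s0, s4, s8}.
From s0 via ε: add s1.
From s1 via ε: add s5, s10.
From s10 via ε: add s6.
No new states can be added; the closed set is {s0, s1, s4, s5, s6, s8, s10}.

{s0, s1, s4, s5, s6, s8, s10}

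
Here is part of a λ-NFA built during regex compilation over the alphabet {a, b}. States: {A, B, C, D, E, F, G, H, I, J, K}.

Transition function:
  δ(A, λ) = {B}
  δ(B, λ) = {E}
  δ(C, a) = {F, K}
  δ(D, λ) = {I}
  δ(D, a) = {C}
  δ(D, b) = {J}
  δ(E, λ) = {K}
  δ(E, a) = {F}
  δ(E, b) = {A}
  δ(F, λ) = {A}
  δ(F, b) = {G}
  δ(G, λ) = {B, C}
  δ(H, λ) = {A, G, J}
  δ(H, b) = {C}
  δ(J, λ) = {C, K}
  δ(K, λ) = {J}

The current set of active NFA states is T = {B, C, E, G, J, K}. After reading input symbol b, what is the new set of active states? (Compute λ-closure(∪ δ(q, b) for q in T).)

{A, B, C, E, J, K}

E on b → {A}.
No b-transition from B, C, G, J, K.
Union after reading b: {A}.
Now take the λ-closure:
From A via λ: add B.
From B via λ: add E.
From E via λ: add K.
From K via λ: add J.
From J via λ: add C.
No new states can be added; the closed set is {A, B, C, E, J, K}.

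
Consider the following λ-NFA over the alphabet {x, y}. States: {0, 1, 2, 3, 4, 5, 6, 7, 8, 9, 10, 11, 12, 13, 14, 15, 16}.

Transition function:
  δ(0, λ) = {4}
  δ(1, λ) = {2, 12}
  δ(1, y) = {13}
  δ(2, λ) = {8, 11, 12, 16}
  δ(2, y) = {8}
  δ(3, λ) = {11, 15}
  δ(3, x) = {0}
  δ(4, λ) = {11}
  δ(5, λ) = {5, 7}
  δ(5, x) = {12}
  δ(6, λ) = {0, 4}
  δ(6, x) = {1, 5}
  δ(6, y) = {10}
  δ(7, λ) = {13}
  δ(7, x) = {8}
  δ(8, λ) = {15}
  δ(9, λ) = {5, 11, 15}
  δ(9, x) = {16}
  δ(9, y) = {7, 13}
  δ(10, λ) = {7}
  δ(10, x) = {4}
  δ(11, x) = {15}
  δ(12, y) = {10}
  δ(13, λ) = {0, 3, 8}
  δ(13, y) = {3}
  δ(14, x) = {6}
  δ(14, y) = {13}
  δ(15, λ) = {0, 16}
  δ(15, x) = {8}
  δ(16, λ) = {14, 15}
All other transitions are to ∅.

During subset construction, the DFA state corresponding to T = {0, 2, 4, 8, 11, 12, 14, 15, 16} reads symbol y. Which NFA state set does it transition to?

{0, 3, 4, 7, 8, 10, 11, 13, 14, 15, 16}

2 on y → {8}.
12 on y → {10}.
14 on y → {13}.
No y-transition from 0, 4, 8, 11, 15, 16.
Union after reading y: {8, 10, 13}.
Now take the λ-closure:
From 8 via λ: add 15.
From 10 via λ: add 7.
From 13 via λ: add 0, 3.
From 0 via λ: add 4.
From 3 via λ: add 11.
From 15 via λ: add 16.
From 16 via λ: add 14.
No new states can be added; the closed set is {0, 3, 4, 7, 8, 10, 11, 13, 14, 15, 16}.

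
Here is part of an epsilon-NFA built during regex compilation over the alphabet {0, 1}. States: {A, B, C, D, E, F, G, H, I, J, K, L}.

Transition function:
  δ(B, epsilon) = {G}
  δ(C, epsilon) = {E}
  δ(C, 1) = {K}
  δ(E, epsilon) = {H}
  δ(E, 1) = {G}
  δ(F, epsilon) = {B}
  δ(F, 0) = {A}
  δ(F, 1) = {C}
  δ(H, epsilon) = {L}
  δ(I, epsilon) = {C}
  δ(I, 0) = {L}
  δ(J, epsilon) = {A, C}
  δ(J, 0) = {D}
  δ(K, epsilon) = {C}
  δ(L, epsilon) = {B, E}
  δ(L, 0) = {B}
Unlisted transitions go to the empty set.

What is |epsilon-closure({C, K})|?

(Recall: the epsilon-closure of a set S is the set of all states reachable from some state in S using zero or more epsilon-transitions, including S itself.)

7

Start with {C, K}.
From C via epsilon: add E.
From E via epsilon: add H.
From H via epsilon: add L.
From L via epsilon: add B.
From B via epsilon: add G.
epsilon-closure = {B, C, E, G, H, K, L}, which has 7 states.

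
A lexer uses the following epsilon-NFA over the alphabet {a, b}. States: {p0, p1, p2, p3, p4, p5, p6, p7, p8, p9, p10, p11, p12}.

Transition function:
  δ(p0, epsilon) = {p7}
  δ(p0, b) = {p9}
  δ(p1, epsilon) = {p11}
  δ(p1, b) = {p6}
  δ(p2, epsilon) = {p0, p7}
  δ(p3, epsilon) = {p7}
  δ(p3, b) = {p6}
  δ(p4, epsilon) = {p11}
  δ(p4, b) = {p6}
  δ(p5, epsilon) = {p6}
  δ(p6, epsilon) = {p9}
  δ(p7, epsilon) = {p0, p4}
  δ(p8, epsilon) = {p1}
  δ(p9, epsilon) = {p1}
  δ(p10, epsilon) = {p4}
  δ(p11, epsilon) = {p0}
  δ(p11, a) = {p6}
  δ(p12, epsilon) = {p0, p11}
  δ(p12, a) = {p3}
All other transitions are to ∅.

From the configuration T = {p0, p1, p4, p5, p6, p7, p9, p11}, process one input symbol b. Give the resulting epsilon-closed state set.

p0 on b → {p9}.
p1 on b → {p6}.
p4 on b → {p6}.
No b-transition from p5, p6, p7, p9, p11.
Union after reading b: {p6, p9}.
Now take the epsilon-closure:
From p9 via epsilon: add p1.
From p1 via epsilon: add p11.
From p11 via epsilon: add p0.
From p0 via epsilon: add p7.
From p7 via epsilon: add p4.
No new states can be added; the closed set is {p0, p1, p4, p6, p7, p9, p11}.

{p0, p1, p4, p6, p7, p9, p11}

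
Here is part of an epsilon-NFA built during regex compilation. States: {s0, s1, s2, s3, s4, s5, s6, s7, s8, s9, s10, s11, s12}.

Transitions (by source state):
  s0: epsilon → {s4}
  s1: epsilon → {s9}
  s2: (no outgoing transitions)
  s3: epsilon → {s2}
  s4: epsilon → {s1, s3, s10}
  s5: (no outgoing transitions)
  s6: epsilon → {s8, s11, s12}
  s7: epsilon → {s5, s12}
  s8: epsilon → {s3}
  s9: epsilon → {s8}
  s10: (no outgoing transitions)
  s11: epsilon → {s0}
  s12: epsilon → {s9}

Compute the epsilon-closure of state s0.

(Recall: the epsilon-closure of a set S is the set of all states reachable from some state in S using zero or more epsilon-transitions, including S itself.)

Start with {s0}.
From s0 via epsilon: add s4.
From s4 via epsilon: add s1, s3, s10.
From s1 via epsilon: add s9.
From s3 via epsilon: add s2.
From s9 via epsilon: add s8.
No new states can be added; the closed set is {s0, s1, s2, s3, s4, s8, s9, s10}.

{s0, s1, s2, s3, s4, s8, s9, s10}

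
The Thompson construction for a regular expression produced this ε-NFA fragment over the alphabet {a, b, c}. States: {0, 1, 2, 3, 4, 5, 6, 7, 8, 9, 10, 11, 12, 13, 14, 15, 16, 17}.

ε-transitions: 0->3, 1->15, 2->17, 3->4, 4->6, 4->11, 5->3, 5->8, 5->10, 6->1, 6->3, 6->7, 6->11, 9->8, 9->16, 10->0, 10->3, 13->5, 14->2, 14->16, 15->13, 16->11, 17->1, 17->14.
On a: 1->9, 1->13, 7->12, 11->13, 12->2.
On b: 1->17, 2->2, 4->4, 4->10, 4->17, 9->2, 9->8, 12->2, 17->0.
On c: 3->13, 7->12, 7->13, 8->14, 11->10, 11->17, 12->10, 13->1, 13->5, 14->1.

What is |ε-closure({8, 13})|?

Start with {8, 13}.
From 13 via ε: add 5.
From 5 via ε: add 3, 10.
From 3 via ε: add 4.
From 10 via ε: add 0.
From 4 via ε: add 6, 11.
From 6 via ε: add 1, 7.
From 1 via ε: add 15.
ε-closure = {0, 1, 3, 4, 5, 6, 7, 8, 10, 11, 13, 15}, which has 12 states.

12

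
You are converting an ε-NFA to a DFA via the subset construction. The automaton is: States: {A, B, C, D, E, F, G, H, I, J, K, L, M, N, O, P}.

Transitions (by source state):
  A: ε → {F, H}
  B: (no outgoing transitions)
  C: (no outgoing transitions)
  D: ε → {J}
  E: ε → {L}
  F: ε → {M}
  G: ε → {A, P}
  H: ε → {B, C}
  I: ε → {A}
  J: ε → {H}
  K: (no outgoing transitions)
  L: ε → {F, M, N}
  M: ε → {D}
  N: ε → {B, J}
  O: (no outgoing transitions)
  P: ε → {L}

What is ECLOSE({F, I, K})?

{A, B, C, D, F, H, I, J, K, M}

Start with {F, I, K}.
From F via ε: add M.
From I via ε: add A.
From A via ε: add H.
From M via ε: add D.
From D via ε: add J.
From H via ε: add B, C.
No new states can be added; the closed set is {A, B, C, D, F, H, I, J, K, M}.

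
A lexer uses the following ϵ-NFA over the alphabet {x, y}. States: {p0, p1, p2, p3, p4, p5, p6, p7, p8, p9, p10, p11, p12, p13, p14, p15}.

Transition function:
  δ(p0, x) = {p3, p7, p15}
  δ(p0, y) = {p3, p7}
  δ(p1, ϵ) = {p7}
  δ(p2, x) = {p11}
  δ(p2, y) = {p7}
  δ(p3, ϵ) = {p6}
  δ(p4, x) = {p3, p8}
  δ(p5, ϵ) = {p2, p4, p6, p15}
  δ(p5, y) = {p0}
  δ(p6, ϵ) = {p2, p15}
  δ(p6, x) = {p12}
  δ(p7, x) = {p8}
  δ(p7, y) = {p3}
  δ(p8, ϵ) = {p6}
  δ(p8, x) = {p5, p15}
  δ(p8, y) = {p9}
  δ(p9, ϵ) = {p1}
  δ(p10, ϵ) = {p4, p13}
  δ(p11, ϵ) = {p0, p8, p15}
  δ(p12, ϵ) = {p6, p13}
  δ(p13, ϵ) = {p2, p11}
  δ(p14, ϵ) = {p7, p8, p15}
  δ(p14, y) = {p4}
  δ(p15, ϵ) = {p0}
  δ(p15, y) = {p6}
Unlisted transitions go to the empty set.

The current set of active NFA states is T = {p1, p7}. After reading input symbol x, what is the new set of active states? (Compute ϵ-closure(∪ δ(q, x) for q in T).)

{p0, p2, p6, p8, p15}

p7 on x → {p8}.
No x-transition from p1.
Union after reading x: {p8}.
Now take the ϵ-closure:
From p8 via ϵ: add p6.
From p6 via ϵ: add p2, p15.
From p15 via ϵ: add p0.
No new states can be added; the closed set is {p0, p2, p6, p8, p15}.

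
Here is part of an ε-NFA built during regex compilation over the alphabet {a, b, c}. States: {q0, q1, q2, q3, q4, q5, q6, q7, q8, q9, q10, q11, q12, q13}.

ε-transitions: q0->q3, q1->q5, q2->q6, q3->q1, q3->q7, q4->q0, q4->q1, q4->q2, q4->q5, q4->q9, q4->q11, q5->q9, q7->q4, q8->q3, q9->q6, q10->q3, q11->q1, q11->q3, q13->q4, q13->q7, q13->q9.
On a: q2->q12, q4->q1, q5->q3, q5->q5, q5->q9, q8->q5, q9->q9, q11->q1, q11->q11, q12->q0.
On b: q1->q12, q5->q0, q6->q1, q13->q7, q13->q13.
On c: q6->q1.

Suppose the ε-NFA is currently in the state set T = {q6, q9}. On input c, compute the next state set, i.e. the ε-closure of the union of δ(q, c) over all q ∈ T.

q6 on c → {q1}.
No c-transition from q9.
Union after reading c: {q1}.
Now take the ε-closure:
From q1 via ε: add q5.
From q5 via ε: add q9.
From q9 via ε: add q6.
No new states can be added; the closed set is {q1, q5, q6, q9}.

{q1, q5, q6, q9}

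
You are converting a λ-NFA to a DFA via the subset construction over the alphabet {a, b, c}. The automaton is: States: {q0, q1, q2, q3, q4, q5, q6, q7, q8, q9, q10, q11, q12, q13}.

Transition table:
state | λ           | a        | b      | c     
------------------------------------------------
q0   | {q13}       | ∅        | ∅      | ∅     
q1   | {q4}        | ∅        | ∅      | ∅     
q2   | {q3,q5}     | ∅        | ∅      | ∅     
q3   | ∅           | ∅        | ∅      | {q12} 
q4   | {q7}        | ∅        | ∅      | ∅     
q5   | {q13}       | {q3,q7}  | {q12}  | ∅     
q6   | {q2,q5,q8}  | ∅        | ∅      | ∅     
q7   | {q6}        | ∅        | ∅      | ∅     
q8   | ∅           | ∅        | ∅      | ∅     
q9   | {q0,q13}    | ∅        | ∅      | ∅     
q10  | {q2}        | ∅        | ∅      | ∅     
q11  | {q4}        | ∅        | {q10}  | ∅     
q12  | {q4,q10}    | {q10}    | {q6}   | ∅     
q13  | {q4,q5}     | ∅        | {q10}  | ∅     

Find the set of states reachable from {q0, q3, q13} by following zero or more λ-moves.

Start with {q0, q3, q13}.
From q13 via λ: add q4, q5.
From q4 via λ: add q7.
From q7 via λ: add q6.
From q6 via λ: add q2, q8.
No new states can be added; the closed set is {q0, q2, q3, q4, q5, q6, q7, q8, q13}.

{q0, q2, q3, q4, q5, q6, q7, q8, q13}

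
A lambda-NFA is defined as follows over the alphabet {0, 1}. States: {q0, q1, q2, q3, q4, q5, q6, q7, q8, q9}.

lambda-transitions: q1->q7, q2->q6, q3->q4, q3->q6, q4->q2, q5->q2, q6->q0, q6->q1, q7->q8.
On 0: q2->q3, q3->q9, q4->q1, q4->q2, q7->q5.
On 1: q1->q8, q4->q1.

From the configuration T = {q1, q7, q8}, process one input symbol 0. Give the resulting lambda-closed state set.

{q0, q1, q2, q5, q6, q7, q8}

q7 on 0 → {q5}.
No 0-transition from q1, q8.
Union after reading 0: {q5}.
Now take the lambda-closure:
From q5 via lambda: add q2.
From q2 via lambda: add q6.
From q6 via lambda: add q0, q1.
From q1 via lambda: add q7.
From q7 via lambda: add q8.
No new states can be added; the closed set is {q0, q1, q2, q5, q6, q7, q8}.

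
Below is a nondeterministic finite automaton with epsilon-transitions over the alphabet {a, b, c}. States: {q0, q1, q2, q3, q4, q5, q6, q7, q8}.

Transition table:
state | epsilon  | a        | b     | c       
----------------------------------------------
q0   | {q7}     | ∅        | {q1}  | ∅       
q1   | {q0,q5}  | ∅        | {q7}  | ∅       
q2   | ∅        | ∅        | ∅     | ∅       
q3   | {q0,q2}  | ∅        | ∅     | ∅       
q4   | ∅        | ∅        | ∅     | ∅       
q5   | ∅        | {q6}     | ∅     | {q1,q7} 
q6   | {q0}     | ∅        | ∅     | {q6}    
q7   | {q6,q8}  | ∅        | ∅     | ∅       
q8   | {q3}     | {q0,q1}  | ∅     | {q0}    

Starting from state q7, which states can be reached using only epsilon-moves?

Start with {q7}.
From q7 via epsilon: add q6, q8.
From q6 via epsilon: add q0.
From q8 via epsilon: add q3.
From q3 via epsilon: add q2.
No new states can be added; the closed set is {q0, q2, q3, q6, q7, q8}.

{q0, q2, q3, q6, q7, q8}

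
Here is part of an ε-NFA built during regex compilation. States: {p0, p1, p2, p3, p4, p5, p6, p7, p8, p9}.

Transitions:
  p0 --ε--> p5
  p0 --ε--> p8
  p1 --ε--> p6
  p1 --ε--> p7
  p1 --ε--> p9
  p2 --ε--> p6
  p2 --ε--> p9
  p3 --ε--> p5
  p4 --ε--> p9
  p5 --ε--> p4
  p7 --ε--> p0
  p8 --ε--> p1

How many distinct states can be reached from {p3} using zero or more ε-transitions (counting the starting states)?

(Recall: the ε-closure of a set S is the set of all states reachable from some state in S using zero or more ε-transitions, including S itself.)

Start with {p3}.
From p3 via ε: add p5.
From p5 via ε: add p4.
From p4 via ε: add p9.
ε-closure = {p3, p4, p5, p9}, which has 4 states.

4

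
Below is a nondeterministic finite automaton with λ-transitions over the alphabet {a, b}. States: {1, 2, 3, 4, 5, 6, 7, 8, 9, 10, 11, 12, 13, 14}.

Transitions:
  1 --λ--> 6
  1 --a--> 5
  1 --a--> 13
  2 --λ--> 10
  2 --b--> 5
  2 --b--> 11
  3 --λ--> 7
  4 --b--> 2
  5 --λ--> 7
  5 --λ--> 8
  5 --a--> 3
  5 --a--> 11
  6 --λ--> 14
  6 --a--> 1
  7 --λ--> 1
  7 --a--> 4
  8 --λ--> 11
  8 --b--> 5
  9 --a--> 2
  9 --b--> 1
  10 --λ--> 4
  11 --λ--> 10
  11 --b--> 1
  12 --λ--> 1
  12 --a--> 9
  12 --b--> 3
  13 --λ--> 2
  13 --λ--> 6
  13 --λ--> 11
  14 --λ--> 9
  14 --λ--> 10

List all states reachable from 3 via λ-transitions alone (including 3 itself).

{1, 3, 4, 6, 7, 9, 10, 14}

Start with {3}.
From 3 via λ: add 7.
From 7 via λ: add 1.
From 1 via λ: add 6.
From 6 via λ: add 14.
From 14 via λ: add 9, 10.
From 10 via λ: add 4.
No new states can be added; the closed set is {1, 3, 4, 6, 7, 9, 10, 14}.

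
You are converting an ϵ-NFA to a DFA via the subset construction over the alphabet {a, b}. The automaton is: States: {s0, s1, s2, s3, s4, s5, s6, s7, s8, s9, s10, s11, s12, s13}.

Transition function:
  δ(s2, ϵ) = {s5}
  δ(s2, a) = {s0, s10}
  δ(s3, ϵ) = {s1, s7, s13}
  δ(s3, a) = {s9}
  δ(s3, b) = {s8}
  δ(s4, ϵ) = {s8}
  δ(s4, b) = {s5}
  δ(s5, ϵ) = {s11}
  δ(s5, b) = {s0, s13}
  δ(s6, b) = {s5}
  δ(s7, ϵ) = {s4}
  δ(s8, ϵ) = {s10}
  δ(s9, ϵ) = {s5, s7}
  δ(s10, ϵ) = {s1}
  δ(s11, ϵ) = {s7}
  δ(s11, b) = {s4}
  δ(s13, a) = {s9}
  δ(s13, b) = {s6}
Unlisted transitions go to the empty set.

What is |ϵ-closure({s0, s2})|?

9

Start with {s0, s2}.
From s2 via ϵ: add s5.
From s5 via ϵ: add s11.
From s11 via ϵ: add s7.
From s7 via ϵ: add s4.
From s4 via ϵ: add s8.
From s8 via ϵ: add s10.
From s10 via ϵ: add s1.
ϵ-closure = {s0, s1, s2, s4, s5, s7, s8, s10, s11}, which has 9 states.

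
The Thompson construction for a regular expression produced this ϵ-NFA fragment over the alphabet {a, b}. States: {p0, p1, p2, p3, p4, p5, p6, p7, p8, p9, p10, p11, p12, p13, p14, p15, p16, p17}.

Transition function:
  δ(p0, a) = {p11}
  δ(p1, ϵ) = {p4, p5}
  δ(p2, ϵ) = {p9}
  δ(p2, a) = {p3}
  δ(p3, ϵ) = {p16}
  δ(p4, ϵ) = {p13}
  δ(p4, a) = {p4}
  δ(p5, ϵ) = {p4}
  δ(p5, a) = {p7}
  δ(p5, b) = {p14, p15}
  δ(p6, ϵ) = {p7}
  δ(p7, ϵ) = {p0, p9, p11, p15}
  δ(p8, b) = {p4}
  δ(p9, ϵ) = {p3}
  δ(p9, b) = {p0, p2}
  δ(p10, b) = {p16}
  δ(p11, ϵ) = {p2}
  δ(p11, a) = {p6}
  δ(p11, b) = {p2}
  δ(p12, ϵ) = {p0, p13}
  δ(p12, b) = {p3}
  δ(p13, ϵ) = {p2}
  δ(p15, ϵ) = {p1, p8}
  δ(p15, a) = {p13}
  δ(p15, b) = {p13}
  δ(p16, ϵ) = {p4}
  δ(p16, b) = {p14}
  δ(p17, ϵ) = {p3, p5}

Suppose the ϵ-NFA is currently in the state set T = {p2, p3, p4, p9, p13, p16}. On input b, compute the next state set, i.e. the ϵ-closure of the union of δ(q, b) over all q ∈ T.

p9 on b → {p0, p2}.
p16 on b → {p14}.
No b-transition from p2, p3, p4, p13.
Union after reading b: {p0, p2, p14}.
Now take the ϵ-closure:
From p2 via ϵ: add p9.
From p9 via ϵ: add p3.
From p3 via ϵ: add p16.
From p16 via ϵ: add p4.
From p4 via ϵ: add p13.
No new states can be added; the closed set is {p0, p2, p3, p4, p9, p13, p14, p16}.

{p0, p2, p3, p4, p9, p13, p14, p16}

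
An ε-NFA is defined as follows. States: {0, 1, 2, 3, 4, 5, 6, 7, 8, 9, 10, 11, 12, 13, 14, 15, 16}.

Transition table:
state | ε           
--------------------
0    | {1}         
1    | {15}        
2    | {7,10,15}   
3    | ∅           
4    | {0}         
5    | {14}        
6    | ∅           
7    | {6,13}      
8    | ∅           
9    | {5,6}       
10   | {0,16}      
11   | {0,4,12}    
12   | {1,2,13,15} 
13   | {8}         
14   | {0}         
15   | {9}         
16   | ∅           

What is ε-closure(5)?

{0, 1, 5, 6, 9, 14, 15}

Start with {5}.
From 5 via ε: add 14.
From 14 via ε: add 0.
From 0 via ε: add 1.
From 1 via ε: add 15.
From 15 via ε: add 9.
From 9 via ε: add 6.
No new states can be added; the closed set is {0, 1, 5, 6, 9, 14, 15}.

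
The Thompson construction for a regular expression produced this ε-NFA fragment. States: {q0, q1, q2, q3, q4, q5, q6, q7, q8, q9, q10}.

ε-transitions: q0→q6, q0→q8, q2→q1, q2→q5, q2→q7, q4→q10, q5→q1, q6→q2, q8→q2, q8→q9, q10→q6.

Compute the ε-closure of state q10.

Start with {q10}.
From q10 via ε: add q6.
From q6 via ε: add q2.
From q2 via ε: add q1, q5, q7.
No new states can be added; the closed set is {q1, q2, q5, q6, q7, q10}.

{q1, q2, q5, q6, q7, q10}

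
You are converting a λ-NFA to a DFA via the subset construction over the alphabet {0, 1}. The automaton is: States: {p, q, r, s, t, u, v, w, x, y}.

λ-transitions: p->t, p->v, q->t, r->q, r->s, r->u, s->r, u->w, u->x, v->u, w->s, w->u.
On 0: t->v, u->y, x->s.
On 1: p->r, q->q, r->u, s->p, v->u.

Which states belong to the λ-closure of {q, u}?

{q, r, s, t, u, w, x}

Start with {q, u}.
From q via λ: add t.
From u via λ: add w, x.
From w via λ: add s.
From s via λ: add r.
No new states can be added; the closed set is {q, r, s, t, u, w, x}.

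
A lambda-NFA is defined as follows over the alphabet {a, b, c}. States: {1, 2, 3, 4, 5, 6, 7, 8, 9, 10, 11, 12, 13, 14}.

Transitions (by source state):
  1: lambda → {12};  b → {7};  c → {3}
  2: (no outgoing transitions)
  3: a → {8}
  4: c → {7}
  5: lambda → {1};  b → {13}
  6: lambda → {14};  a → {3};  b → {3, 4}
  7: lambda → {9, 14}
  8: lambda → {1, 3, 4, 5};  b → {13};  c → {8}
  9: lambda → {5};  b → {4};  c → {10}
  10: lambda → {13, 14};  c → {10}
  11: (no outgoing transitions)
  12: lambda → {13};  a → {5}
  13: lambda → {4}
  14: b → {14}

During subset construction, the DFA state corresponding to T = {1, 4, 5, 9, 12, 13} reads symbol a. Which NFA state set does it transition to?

12 on a → {5}.
No a-transition from 1, 4, 5, 9, 13.
Union after reading a: {5}.
Now take the lambda-closure:
From 5 via lambda: add 1.
From 1 via lambda: add 12.
From 12 via lambda: add 13.
From 13 via lambda: add 4.
No new states can be added; the closed set is {1, 4, 5, 12, 13}.

{1, 4, 5, 12, 13}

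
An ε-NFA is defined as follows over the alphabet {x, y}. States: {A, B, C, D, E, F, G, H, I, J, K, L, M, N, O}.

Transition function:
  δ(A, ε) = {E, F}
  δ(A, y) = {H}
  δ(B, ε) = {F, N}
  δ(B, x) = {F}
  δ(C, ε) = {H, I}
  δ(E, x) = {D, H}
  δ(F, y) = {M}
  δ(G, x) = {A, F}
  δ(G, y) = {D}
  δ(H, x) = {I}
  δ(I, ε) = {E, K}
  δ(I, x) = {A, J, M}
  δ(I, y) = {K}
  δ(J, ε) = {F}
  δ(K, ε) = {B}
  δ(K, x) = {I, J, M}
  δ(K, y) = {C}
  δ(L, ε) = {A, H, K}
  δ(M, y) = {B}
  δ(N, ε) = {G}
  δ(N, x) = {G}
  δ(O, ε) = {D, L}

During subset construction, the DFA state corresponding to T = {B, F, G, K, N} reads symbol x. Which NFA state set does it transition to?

{A, B, E, F, G, I, J, K, M, N}

B on x → {F}.
G on x → {A, F}.
K on x → {I, J, M}.
N on x → {G}.
No x-transition from F.
Union after reading x: {A, F, G, I, J, M}.
Now take the ε-closure:
From A via ε: add E.
From I via ε: add K.
From K via ε: add B.
From B via ε: add N.
No new states can be added; the closed set is {A, B, E, F, G, I, J, K, M, N}.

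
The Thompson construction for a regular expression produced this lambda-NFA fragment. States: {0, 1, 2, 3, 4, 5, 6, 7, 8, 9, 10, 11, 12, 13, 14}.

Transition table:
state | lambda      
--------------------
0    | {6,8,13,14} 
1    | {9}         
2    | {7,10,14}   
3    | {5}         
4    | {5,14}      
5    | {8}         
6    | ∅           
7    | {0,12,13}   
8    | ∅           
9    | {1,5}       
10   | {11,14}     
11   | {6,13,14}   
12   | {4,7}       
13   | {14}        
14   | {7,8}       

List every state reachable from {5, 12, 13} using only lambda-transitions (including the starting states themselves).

{0, 4, 5, 6, 7, 8, 12, 13, 14}

Start with {5, 12, 13}.
From 5 via lambda: add 8.
From 12 via lambda: add 4, 7.
From 13 via lambda: add 14.
From 7 via lambda: add 0.
From 0 via lambda: add 6.
No new states can be added; the closed set is {0, 4, 5, 6, 7, 8, 12, 13, 14}.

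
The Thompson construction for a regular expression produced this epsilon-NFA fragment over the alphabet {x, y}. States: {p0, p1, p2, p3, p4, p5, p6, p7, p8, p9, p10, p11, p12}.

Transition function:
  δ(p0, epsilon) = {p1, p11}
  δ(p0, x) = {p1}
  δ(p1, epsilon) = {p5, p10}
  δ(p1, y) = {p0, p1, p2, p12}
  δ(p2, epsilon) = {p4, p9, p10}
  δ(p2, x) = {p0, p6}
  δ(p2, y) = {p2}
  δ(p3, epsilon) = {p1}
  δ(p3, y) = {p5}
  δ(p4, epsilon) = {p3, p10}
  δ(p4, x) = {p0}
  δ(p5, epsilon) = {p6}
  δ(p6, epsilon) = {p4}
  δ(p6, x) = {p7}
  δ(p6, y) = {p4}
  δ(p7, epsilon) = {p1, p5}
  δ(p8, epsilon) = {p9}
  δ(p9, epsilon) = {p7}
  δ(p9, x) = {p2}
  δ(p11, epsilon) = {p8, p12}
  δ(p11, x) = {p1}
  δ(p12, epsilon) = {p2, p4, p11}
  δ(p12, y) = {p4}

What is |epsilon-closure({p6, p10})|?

Start with {p6, p10}.
From p6 via epsilon: add p4.
From p4 via epsilon: add p3.
From p3 via epsilon: add p1.
From p1 via epsilon: add p5.
epsilon-closure = {p1, p3, p4, p5, p6, p10}, which has 6 states.

6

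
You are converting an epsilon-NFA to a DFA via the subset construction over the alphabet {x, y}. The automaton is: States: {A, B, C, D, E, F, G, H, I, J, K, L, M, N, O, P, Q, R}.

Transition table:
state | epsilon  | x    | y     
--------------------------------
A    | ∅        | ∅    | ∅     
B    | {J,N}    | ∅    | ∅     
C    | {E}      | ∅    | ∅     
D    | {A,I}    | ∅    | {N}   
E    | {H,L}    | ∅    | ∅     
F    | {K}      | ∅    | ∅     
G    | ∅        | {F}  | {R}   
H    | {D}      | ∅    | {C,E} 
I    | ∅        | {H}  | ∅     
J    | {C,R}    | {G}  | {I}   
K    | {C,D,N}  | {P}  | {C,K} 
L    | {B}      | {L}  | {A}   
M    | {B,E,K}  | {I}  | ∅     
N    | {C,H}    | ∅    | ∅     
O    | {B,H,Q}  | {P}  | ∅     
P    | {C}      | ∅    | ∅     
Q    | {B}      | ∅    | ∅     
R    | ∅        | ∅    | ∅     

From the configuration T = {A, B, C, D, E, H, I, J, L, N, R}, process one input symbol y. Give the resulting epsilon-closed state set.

{A, B, C, D, E, H, I, J, L, N, R}

D on y → {N}.
H on y → {C, E}.
J on y → {I}.
L on y → {A}.
No y-transition from A, B, C, E, I, N, R.
Union after reading y: {A, C, E, I, N}.
Now take the epsilon-closure:
From E via epsilon: add H, L.
From H via epsilon: add D.
From L via epsilon: add B.
From B via epsilon: add J.
From J via epsilon: add R.
No new states can be added; the closed set is {A, B, C, D, E, H, I, J, L, N, R}.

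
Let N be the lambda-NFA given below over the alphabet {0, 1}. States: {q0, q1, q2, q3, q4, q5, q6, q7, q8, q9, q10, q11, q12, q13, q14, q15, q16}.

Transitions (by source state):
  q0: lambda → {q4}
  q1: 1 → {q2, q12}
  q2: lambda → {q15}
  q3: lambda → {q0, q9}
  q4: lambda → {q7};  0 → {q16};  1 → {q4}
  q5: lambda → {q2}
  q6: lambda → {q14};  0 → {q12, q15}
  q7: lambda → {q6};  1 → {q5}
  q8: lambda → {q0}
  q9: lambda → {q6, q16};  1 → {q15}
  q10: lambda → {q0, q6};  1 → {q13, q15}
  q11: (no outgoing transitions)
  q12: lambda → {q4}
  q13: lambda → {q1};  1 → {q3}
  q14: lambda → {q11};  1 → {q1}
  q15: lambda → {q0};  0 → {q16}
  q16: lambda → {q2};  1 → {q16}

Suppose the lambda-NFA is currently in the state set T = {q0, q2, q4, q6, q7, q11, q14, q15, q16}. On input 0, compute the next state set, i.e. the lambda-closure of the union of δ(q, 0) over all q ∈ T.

q4 on 0 → {q16}.
q6 on 0 → {q12, q15}.
q15 on 0 → {q16}.
No 0-transition from q0, q2, q7, q11, q14, q16.
Union after reading 0: {q12, q15, q16}.
Now take the lambda-closure:
From q12 via lambda: add q4.
From q15 via lambda: add q0.
From q16 via lambda: add q2.
From q4 via lambda: add q7.
From q7 via lambda: add q6.
From q6 via lambda: add q14.
From q14 via lambda: add q11.
No new states can be added; the closed set is {q0, q2, q4, q6, q7, q11, q12, q14, q15, q16}.

{q0, q2, q4, q6, q7, q11, q12, q14, q15, q16}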